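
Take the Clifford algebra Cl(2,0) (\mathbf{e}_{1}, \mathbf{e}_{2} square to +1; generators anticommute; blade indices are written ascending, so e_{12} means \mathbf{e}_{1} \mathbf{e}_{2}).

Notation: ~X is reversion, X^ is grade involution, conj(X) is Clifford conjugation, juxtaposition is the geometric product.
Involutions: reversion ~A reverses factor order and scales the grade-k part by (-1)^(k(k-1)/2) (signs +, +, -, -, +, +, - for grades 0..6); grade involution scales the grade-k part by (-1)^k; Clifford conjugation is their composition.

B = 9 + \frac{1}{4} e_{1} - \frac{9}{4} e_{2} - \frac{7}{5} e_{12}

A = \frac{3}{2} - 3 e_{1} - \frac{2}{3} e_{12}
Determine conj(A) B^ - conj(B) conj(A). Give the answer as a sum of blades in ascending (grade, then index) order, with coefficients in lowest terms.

first term: \frac{821}{60} + \frac{225}{8} e_{1} - \frac{79}{120} e_{2} + \frac{213}{20} e_{12}
second term: \frac{709}{60} + \frac{201}{8} e_{1} - \frac{119}{120} e_{2} + \frac{27}{20} e_{12}
Answer: \frac{28}{15} + 3 e_{1} + \frac{1}{3} e_{2} + \frac{93}{10} e_{12}


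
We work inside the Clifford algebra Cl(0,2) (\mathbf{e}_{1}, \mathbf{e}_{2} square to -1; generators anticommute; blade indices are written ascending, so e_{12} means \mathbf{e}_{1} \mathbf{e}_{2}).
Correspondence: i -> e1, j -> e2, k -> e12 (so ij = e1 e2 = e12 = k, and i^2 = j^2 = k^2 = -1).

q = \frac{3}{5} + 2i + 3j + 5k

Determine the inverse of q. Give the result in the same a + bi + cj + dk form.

In blades: q = \frac{3}{5} + 2 e_{1} + 3 e_{2} + 5 e_{12}.
With qbar = \frac{3}{5} - 2 e_{1} - 3 e_{2} - 5 e_{12} (scalar fixed, mapped units negated), q qbar = \frac{959}{25} (the sum of squared coefficients), so q^-1 = qbar / (\frac{959}{25}) = \frac{15}{959} - \frac{50}{959} e_{1} - \frac{75}{959} e_{2} - \frac{125}{959} e_{12}; translating back:
Answer: \frac{15}{959} - \frac{50}{959}i - \frac{75}{959}j - \frac{125}{959}k


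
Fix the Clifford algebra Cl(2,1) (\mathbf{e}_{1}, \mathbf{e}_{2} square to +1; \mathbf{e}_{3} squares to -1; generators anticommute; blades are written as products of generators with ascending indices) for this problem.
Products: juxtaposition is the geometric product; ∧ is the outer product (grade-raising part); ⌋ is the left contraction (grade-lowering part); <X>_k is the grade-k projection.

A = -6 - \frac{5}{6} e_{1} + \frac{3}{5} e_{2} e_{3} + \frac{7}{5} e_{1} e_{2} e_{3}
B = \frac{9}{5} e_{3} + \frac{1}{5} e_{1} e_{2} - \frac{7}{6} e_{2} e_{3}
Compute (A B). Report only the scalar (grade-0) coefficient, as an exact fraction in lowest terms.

step 1: -\frac{7}{10} - \frac{49}{30} e_{1} - \frac{187}{150} e_{2} - \frac{277}{25} e_{3} - \frac{93}{25} e_{1} e_{2} - \frac{81}{50} e_{1} e_{3} + 7 e_{2} e_{3} + \frac{35}{36} e_{1} e_{2} e_{3}
Answer: -\frac{7}{10}


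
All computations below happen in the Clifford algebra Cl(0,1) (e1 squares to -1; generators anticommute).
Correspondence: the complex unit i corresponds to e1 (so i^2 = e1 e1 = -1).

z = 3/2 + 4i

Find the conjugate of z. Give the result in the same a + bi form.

In blades: z = 3/2 + 4*e1.
Conjugation here is Clifford conjugation: the scalar is fixed and the grade-1 and grade-2 blades all flip sign, giving 3/2 - 4*e1; translating back:
Answer: 3/2 - 4i


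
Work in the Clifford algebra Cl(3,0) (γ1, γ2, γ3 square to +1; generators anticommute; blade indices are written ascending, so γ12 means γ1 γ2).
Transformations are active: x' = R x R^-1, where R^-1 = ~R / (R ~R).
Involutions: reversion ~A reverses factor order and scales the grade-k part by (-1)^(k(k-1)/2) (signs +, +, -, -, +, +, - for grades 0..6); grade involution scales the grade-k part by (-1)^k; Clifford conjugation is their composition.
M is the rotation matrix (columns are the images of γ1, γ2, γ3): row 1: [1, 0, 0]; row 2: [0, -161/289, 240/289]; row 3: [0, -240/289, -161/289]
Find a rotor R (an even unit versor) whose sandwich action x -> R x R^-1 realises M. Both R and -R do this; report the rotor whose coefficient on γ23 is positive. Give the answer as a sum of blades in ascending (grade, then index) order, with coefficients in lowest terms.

Method: write R = a + b12*γ12 + b13*γ13 + b23*γ23 with a^2 + b12^2 + b13^2 + b23^2 = 1 (so R^-1 = ~R). Expanding the columns R e_j ~R gives tr M = 4a^2 - 1 and, from the antisymmetric part, M21 - M12 = -4a*b12, M13 - M31 = 4a*b13, M32 - M23 = -4a*b23.
Here tr M = -33/289, so a^2 = (1 + tr M)/4 = 64/289 and a = ±8/17. Taking a = 8/17: M21 - M12 = 0, M13 - M31 = 0, M32 - M23 = -480/289, giving b12 = 0, b13 = 0, b23 = 15/17, i.e. R = 8/17 + 15/17*γ23.
Its γ23 coefficient is already positive.
Answer: 8/17 + 15/17*γ23. Key observation: the double cover Spin(3) -> SO(3) sends R and -R to the same matrix (trace -33/289 here), so the stated sign of the γ23 coefficient is what selects one sheet.


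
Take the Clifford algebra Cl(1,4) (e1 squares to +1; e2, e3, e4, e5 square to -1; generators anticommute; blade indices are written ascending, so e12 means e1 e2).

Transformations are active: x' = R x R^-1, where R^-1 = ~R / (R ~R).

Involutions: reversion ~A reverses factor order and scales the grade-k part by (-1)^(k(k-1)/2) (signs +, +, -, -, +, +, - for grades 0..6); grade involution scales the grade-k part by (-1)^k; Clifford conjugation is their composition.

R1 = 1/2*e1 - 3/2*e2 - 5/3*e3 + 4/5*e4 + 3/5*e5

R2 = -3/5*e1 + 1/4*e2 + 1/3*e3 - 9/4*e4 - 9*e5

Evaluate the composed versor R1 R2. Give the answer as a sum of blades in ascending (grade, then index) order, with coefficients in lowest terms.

Distribute over the terms of R1 (each basis-blade product reordered to ascending indices, repeated generators contracted through their squares):
(1/2*e1) R2 = -3/10 + 1/8*e12 + 1/6*e13 - 9/8*e14 - 9/2*e15
(-3/2*e2) R2 = 3/8 - 9/10*e12 - 1/2*e23 + 27/8*e24 + 27/2*e25
(-5/3*e3) R2 = 5/9 - e13 + 5/12*e23 + 15/4*e34 + 15*e35
(4/5*e4) R2 = 9/5 + 12/25*e14 - 1/5*e24 - 4/15*e34 - 36/5*e45
(3/5*e5) R2 = 27/5 + 9/25*e15 - 3/20*e25 - 1/5*e35 + 27/20*e45
Summing the partial products and collecting blades:
Answer: 2819/360 - 31/40*e12 - 5/6*e13 - 129/200*e14 - 207/50*e15 - 1/12*e23 + 127/40*e24 + 267/20*e25 + 209/60*e34 + 74/5*e35 - 117/20*e45


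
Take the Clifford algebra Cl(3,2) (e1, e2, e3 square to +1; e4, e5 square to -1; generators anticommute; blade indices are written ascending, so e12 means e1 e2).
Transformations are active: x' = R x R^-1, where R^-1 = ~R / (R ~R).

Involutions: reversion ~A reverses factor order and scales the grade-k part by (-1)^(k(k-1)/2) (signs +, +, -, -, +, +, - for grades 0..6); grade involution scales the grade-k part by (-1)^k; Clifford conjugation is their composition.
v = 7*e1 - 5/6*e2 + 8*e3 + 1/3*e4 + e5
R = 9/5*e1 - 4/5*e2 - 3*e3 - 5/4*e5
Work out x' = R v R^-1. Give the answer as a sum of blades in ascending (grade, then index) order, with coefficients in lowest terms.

~R = 9/5*e1 - 4/5*e2 - 3*e3 - 5/4*e5, and R ~R = 4527/400, so R^-1 = ~R / (4527/400).
R v = -569/60 + 41/10*e12 + 177/5*e13 + 3/5*e14 + 211/20*e15 - 89/10*e23 - 4/15*e24 - 221/120*e25 - e34 + 7*e35 + 5/12*e45
Answer: -15115/1509*e1 + 59051/27162*e2 - 13456/4527*e3 - 1/3*e4 + 14869/13581*e5


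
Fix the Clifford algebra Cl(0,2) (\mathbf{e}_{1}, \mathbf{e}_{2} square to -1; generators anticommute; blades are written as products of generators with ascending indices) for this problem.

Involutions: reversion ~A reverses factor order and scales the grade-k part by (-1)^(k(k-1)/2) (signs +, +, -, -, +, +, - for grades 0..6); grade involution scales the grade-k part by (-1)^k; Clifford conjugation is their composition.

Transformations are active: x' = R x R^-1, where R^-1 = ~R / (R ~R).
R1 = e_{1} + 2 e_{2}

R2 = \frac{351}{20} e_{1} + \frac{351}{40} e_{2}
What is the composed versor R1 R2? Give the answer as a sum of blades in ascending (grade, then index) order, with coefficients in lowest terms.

Distribute over the terms of R1 (each basis-blade product reordered to ascending indices, repeated generators contracted through their squares):
(e_{1}) R2 = -\frac{351}{20} + \frac{351}{40} e_{1} e_{2}
(2 e_{2}) R2 = -\frac{351}{20} - \frac{351}{10} e_{1} e_{2}
Summing the partial products and collecting blades:
Answer: -\frac{351}{10} - \frac{1053}{40} e_{1} e_{2}


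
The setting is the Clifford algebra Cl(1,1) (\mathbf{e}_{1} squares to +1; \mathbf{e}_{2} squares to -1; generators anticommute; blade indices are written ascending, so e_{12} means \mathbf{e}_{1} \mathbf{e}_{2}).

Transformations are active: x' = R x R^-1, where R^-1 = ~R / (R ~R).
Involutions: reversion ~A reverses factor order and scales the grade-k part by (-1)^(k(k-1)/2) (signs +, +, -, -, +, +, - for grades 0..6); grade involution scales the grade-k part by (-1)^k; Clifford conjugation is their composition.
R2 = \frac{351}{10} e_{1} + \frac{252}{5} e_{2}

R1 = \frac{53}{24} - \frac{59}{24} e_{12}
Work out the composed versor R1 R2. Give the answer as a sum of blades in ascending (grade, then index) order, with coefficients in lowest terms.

Distribute over the terms of R1 (each basis-blade product reordered to ascending indices, repeated generators contracted through their squares):
(\frac{53}{24}) R2 = \frac{6201}{80} e_{1} + \frac{1113}{10} e_{2}
(-\frac{59}{24} e_{12}) R2 = \frac{1239}{10} e_{1} + \frac{6903}{80} e_{2}
Summing the partial products and collecting blades:
Answer: \frac{16113}{80} e_{1} + \frac{15807}{80} e_{2}


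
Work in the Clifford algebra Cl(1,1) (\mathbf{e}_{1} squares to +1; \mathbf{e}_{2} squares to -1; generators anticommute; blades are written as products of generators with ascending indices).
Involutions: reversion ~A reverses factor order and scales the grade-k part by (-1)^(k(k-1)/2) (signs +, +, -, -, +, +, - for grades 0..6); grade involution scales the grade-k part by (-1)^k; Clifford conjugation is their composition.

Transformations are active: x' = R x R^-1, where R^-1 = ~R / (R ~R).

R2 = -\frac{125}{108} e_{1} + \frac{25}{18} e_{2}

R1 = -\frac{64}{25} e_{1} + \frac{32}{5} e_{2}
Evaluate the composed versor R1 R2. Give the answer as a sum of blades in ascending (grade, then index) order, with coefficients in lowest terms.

Distribute over the terms of R1 (each basis-blade product reordered to ascending indices, repeated generators contracted through their squares):
(-\frac{64}{25} e_{1}) R2 = \frac{80}{27} - \frac{32}{9} e_{1} e_{2}
(\frac{32}{5} e_{2}) R2 = -\frac{80}{9} + \frac{200}{27} e_{1} e_{2}
Summing the partial products and collecting blades:
Answer: -\frac{160}{27} + \frac{104}{27} e_{1} e_{2}


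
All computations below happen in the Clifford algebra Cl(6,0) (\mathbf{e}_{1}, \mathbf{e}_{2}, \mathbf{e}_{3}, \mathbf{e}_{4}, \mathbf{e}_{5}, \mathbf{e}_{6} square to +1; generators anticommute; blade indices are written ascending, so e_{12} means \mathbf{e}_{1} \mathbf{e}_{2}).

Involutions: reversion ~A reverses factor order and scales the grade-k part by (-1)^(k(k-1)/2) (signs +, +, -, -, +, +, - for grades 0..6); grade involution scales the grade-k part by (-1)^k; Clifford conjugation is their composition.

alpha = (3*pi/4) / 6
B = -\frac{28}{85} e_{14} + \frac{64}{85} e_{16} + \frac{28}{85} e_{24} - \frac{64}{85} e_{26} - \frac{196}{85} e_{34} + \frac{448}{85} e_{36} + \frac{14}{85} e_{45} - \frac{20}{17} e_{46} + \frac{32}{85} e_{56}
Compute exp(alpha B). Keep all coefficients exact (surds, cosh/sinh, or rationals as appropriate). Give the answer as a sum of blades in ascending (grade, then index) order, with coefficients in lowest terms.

B^2 term by term: the squares give (-\frac{28}{85})^2*(e_{14})^2 + (\frac{64}{85})^2*(e_{16})^2 + (\frac{28}{85})^2*(e_{24})^2 + (-\frac{64}{85})^2*(e_{26})^2 + (-\frac{196}{85})^2*(e_{34})^2 + (\frac{448}{85})^2*(e_{36})^2 + (\frac{14}{85})^2*(e_{45})^2 + (-\frac{20}{17})^2*(e_{46})^2 + (\frac{32}{85})^2*(e_{56})^2 = \frac{784}{7225}*(-1) + \frac{4096}{7225}*(-1) + \frac{784}{7225}*(-1) + \frac{4096}{7225}*(-1) + \frac{38416}{7225}*(-1) + \frac{200704}{7225}*(-1) + \frac{196}{7225}*(-1) + \frac{400}{289}*(-1) + \frac{1024}{7225}*(-1) = -36 (each basis 2-blade squares to minus the product of its generators' squares); cross terms between blades sharing an index anticommute and cancel; the commuting (index-disjoint) pairs give grade-4 terms 2*c*c'*(blade product), which cancel blade by blade — e_{1246}: -\frac{3584}{7225} + \frac{3584}{7225} = 0; e_{1346}: \frac{25088}{7225} - \frac{25088}{7225} = 0; e_{1456}: -\frac{1792}{7225} + \frac{1792}{7225} = 0; e_{2346}: -\frac{25088}{7225} + \frac{25088}{7225} = 0; e_{2456}: \frac{1792}{7225} - \frac{1792}{7225} = 0; e_{3456}: -\frac{12544}{7225} + \frac{12544}{7225} = 0 — confirming B is simple. So B^2 = -36.
B^2 = -36 — since the square is negative, the closed form is circular: l = 6, alpha*l = \frac{3 \pi}{4}, so exp(alpha B) = cos(\frac{3 \pi}{4}) + (sin(\frac{3 \pi}{4})/6)*B = - \frac{\sqrt{2}}{2} + (\frac{\sqrt{2}}{12})*B.
Answer: - \frac{\sqrt{2}}{2} - \frac{7 \sqrt{2}}{255} e_{14} + \frac{16 \sqrt{2}}{255} e_{16} + \frac{7 \sqrt{2}}{255} e_{24} - \frac{16 \sqrt{2}}{255} e_{26} - \frac{49 \sqrt{2}}{255} e_{34} + \frac{112 \sqrt{2}}{255} e_{36} + \frac{7 \sqrt{2}}{510} e_{45} - \frac{5 \sqrt{2}}{51} e_{46} + \frac{8 \sqrt{2}}{255} e_{56}


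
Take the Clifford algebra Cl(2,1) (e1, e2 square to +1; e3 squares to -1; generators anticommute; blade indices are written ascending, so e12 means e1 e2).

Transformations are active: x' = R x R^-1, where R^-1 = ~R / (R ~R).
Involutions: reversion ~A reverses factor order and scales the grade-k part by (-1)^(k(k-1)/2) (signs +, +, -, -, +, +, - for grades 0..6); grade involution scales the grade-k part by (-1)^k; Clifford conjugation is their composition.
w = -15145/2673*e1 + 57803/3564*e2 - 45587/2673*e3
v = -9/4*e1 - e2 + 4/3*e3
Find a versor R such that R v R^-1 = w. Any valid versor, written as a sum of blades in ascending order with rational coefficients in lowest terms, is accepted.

Here q(v) = q(w) = 617/144; the classical choice R = v + w = -84637/10692*e1 + 54239/3564*e2 - 42023/2673*e3 then realises v -> w under the sandwich.
Answer: -84637/10692*e1 + 54239/3564*e2 - 42023/2673*e3


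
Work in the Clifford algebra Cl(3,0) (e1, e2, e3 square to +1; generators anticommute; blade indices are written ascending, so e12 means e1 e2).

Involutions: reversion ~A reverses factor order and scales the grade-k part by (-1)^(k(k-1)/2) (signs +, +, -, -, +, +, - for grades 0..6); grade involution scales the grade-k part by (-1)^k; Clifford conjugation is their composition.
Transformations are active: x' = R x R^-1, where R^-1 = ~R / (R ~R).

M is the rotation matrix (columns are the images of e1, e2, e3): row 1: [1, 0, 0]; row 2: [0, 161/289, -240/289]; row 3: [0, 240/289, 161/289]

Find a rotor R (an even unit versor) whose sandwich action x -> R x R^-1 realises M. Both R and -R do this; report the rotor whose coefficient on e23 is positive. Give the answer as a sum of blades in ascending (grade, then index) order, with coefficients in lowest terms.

Method: write R = a + b12*e12 + b13*e13 + b23*e23 with a^2 + b12^2 + b13^2 + b23^2 = 1 (so R^-1 = ~R). Expanding the columns R e_j ~R gives tr M = 4a^2 - 1 and, from the antisymmetric part, M21 - M12 = -4a*b12, M13 - M31 = 4a*b13, M32 - M23 = -4a*b23.
Here tr M = 611/289, so a^2 = (1 + tr M)/4 = 225/289 and a = ±15/17. Taking a = 15/17: M21 - M12 = 0, M13 - M31 = 0, M32 - M23 = 480/289, giving b12 = 0, b13 = 0, b23 = -8/17, i.e. R = 15/17 - 8/17*e23.
Its e23 coefficient is negative, so report the other preimage -R.
Answer: -15/17 + 8/17*e23. Uniqueness: Spin(3) -> SO(3) maps R and -R to the same rotation of trace 611/289; fixing the sign of the e23 coefficient removes the ambiguity.


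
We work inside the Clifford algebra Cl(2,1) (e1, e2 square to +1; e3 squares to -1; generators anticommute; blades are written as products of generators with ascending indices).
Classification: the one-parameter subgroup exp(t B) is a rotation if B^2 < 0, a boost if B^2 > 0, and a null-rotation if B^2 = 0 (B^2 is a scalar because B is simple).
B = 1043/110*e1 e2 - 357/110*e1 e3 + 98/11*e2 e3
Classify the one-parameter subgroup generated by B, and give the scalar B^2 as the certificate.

B^2 term by term: the squares give (1043/110)^2*(e1 e2)^2 + (-357/110)^2*(e1 e3)^2 + (98/11)^2*(e2 e3)^2 = 1087849/12100*(-1) + 127449/12100*(+1) + 9604/121*(+1) = 0 (each basis 2-blade squares to minus the product of its generators' squares); cross terms between blades sharing an index anticommute and cancel. So B^2 = 0.
Answer: null-rotation, certificate B^2 = 0. Why this suffices: the scalar 0 survives any versor conjugation, so its sign alone determines the class however B is presented.


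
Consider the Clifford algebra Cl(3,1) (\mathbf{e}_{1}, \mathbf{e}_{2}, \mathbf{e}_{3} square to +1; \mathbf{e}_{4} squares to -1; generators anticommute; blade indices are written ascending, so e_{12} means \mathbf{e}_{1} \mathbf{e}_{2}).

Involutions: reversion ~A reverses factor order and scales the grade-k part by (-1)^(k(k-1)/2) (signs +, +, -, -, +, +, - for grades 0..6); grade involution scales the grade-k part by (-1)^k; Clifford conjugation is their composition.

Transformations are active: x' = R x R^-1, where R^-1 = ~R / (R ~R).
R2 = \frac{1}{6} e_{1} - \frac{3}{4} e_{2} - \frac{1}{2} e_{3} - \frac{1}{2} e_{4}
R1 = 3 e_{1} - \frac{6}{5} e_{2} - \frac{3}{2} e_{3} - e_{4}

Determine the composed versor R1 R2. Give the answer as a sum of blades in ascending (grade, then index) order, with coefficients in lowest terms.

Distribute over the terms of R1 (each basis-blade product reordered to ascending indices, repeated generators contracted through their squares):
(3 e_{1}) R2 = \frac{1}{2} - \frac{9}{4} e_{12} - \frac{3}{2} e_{13} - \frac{3}{2} e_{14}
(-\frac{6}{5} e_{2}) R2 = \frac{9}{10} + \frac{1}{5} e_{12} + \frac{3}{5} e_{23} + \frac{3}{5} e_{24}
(-\frac{3}{2} e_{3}) R2 = \frac{3}{4} + \frac{1}{4} e_{13} - \frac{9}{8} e_{23} + \frac{3}{4} e_{34}
(-e_{4}) R2 = -\frac{1}{2} + \frac{1}{6} e_{14} - \frac{3}{4} e_{24} - \frac{1}{2} e_{34}
Summing the partial products and collecting blades:
Answer: \frac{33}{20} - \frac{41}{20} e_{12} - \frac{5}{4} e_{13} - \frac{4}{3} e_{14} - \frac{21}{40} e_{23} - \frac{3}{20} e_{24} + \frac{1}{4} e_{34}


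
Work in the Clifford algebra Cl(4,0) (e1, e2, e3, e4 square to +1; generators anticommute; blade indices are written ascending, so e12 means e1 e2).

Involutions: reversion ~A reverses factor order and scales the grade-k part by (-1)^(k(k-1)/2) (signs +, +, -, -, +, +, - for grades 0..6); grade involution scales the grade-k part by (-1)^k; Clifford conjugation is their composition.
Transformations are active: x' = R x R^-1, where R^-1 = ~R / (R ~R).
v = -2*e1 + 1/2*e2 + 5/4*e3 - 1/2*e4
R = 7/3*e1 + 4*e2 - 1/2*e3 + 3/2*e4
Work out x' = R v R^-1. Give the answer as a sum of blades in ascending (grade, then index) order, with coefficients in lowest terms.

~R = 7/3*e1 + 4*e2 - 1/2*e3 + 3/2*e4, and R ~R = 431/18, so R^-1 = ~R / (431/18).
R v = -97/24 + 55/6*e12 + 23/12*e13 + 11/6*e14 + 21/4*e23 - 11/4*e24 - 13/8*e34
Answer: 1045/862*e1 - 1595/862*e2 - 466/431*e3 - 11/1724*e4


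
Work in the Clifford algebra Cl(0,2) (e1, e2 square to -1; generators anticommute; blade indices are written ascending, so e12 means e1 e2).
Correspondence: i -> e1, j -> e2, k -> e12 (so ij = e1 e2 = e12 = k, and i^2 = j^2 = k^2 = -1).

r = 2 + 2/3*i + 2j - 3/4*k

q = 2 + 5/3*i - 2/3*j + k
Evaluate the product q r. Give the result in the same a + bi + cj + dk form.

In blades: q = 2 + 5/3*e1 - 2/3*e2 + e12, r = 2 + 2/3*e1 + 2*e2 - 3/4*e12.
Distribute q over r term by term (generator squares from the signature, products reordered to ascending indices): (2)*r = 4 + 4/3*e1 + 4*e2 - 3/2*e12; (5/3*e1)*r = -10/9 + 10/3*e1 + 5/4*e2 + 10/3*e12; (-2/3*e2)*r = 4/3 + 1/2*e1 - 4/3*e2 + 4/9*e12; (e12)*r = 3/4 - 2*e1 + 2/3*e2 + 2*e12.
Sum: 179/36 + 19/6*e1 + 55/12*e2 + 77/18*e12; translating back through the correspondence:
Answer: 179/36 + 19/6*i + 55/12*j + 77/18*k


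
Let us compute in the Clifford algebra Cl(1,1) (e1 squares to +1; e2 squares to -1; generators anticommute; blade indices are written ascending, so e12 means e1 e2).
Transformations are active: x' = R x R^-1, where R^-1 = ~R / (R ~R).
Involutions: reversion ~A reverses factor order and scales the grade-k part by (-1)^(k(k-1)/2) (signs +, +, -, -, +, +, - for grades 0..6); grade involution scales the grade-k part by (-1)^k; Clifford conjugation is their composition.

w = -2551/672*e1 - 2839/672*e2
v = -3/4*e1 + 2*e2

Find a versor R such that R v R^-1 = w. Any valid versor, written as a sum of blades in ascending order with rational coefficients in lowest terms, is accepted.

Reasoning: v^2 = w^2 = -55/16 since conjugation preserves the quadratic form; R = v + w = -3055/672*e1 - 1495/672*e2 is then valid when invertible, keeping its own part and reversing (v - w)/2.
Answer: -3055/672*e1 - 1495/672*e2


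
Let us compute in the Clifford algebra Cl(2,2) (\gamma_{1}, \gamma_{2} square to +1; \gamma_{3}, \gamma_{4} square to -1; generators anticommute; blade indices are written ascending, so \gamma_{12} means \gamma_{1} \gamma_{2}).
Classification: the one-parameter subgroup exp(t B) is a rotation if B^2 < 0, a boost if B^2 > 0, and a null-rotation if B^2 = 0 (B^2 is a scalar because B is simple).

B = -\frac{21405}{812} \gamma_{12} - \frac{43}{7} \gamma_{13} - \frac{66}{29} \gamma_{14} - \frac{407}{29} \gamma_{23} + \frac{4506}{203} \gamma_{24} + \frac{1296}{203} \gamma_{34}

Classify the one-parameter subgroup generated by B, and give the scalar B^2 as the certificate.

B^2 term by term: the squares give (-\frac{21405}{812})^2*(\gamma_{12})^2 + (-\frac{43}{7})^2*(\gamma_{13})^2 + (-\frac{66}{29})^2*(\gamma_{14})^2 + (-\frac{407}{29})^2*(\gamma_{23})^2 + (\frac{4506}{203})^2*(\gamma_{24})^2 + (\frac{1296}{203})^2*(\gamma_{34})^2 = \frac{458174025}{659344}*(-1) + \frac{1849}{49}*(+1) + \frac{4356}{841}*(+1) + \frac{165649}{841}*(+1) + \frac{20304036}{41209}*(+1) + \frac{1679616}{41209}*(-1) = -\frac{49}{16} (each basis 2-blade squares to minus the product of its generators' squares); cross terms between blades sharing an index anticommute and cancel; the commuting (index-disjoint) pairs give grade-4 terms 2*c*c'*(blade product), which cancel blade by blade — \gamma_{1234}: -\frac{13870440}{41209} + \frac{387516}{1421} + \frac{53724}{841} = 0 — confirming B is simple. So B^2 = -\frac{49}{16}.
Answer: rotation, certificate B^2 = -\frac{49}{16}. No conjugation can change B^2 = -\frac{49}{16}; the sign gives the class.


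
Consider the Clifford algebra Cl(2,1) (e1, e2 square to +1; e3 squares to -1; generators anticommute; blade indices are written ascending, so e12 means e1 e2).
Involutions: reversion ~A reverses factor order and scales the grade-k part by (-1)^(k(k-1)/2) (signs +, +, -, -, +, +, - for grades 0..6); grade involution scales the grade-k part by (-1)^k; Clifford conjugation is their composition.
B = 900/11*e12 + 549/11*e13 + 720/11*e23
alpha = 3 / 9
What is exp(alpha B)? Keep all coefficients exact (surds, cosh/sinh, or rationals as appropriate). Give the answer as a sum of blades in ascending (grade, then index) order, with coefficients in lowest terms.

B^2 term by term: the squares give (900/11)^2*(e12)^2 + (549/11)^2*(e13)^2 + (720/11)^2*(e23)^2 = 810000/121*(-1) + 301401/121*(+1) + 518400/121*(+1) = 81 (each basis 2-blade squares to minus the product of its generators' squares); cross terms between blades sharing an index anticommute and cancel. So B^2 = 81.
B^2 = 81 — the series telescopes hyperbolically here: l = 9, alpha*l = 3, so exp(alpha B) = cosh(3) + (sinh(3)/9)*B = cosh(3) + (sinh(3)/9)*B.
Answer: cosh(3) + 100*sinh(3)/11*e12 + 61*sinh(3)/11*e13 + 80*sinh(3)/11*e23


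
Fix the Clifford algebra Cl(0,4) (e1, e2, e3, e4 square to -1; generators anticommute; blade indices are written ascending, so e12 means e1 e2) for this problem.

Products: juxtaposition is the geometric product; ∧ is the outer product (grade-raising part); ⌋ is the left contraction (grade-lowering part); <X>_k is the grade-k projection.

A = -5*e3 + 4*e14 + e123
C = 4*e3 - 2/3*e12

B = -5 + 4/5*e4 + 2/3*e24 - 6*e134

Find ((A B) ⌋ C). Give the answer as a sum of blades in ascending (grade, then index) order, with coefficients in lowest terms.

step 1: -16/5*e1 + e3 + 8/3*e12 + 10*e14 - 6*e24 - 4*e34 - 5*e123 + 2/3*e134 + 10/3*e234 + 4/5*e1234
step 2: -20/9 - 32/15*e2
Answer: -20/9 - 32/15*e2


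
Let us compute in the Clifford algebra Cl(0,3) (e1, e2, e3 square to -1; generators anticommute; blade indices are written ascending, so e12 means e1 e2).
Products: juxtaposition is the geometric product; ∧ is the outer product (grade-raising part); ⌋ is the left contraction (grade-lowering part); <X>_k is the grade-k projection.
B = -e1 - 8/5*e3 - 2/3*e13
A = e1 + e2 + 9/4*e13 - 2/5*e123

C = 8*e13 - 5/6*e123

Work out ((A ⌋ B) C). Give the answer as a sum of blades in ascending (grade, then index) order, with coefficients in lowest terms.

step 1: 5/2 + 2/3*e3
step 2: 16/3*e1 + 5/9*e12 + 20*e13 - 25/12*e123
Answer: 16/3*e1 + 5/9*e12 + 20*e13 - 25/12*e123


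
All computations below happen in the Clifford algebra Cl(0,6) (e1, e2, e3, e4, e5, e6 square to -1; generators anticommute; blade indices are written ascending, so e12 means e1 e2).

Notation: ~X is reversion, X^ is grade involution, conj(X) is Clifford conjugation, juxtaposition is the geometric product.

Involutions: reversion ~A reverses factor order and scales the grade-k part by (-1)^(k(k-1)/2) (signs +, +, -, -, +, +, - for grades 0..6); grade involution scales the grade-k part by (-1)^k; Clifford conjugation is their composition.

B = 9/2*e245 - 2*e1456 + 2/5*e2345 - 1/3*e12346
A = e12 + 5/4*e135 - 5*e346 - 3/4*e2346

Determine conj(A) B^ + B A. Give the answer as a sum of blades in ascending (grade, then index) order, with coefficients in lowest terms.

first term: -1/4*e1 - 5/3*e12 - 3/10*e56 + 1/2*e124 - 10*e135 - 9/2*e145 + 2*e256 + 17/6*e346 - 27/8*e356 - 45/8*e1234 + 3/2*e1235 + 2/5*e1345 + 45/2*e2356 + 29/12*e2456
second term: 1/4*e1 + 5/3*e12 + 3/10*e56 + 1/2*e124 - 10*e135 + 9/2*e145 + 2*e256 + 17/6*e346 + 27/8*e356 + 45/8*e1234 + 3/2*e1235 + 2/5*e1345 - 45/2*e2356 + 29/12*e2456
Answer: e124 - 20*e135 + 4*e256 + 17/3*e346 + 3*e1235 + 4/5*e1345 + 29/6*e2456


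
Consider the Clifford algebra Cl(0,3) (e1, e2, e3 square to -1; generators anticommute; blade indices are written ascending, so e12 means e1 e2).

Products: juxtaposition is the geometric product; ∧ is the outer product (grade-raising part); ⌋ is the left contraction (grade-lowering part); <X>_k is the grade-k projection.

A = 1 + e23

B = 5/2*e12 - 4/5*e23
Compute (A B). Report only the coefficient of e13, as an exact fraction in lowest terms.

step 1: 4/5 + 5/2*e12 + 5/2*e13 - 4/5*e23
Answer: 5/2


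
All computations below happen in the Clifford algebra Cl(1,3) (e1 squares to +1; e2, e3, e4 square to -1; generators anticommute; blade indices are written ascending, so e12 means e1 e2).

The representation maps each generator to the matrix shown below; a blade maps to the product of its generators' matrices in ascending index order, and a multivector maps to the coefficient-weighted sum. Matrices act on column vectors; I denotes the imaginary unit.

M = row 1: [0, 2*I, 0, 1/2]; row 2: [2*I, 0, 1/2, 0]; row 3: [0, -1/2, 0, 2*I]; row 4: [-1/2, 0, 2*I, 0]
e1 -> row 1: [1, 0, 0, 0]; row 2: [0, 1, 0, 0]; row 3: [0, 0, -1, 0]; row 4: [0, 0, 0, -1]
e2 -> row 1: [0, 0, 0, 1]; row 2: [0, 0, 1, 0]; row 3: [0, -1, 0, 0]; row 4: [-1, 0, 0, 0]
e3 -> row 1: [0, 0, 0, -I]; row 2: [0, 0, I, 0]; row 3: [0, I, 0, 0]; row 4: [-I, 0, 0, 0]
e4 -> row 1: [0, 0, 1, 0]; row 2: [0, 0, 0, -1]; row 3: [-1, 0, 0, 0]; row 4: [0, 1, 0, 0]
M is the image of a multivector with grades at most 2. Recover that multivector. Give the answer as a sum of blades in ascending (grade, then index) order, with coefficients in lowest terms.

Method: the blade images are trace-orthogonal — tr(rho(e_A) rho(e_B)^-1) = 4 if A = B and 0 otherwise — and rho(e_A)^-1 = (e_A)^2 * rho(e_A) with (e_A)^2 = +1 or -1, so the coefficient of e_A in the preimage is (e_A)^2 * tr(M rho(e_A))/4.
Nonzero projections over blades of grade <= 2: e2: (e2)^2 = -1, tr(M rho(e2)) = -2, coefficient 1/2; e34: (e34)^2 = -1, tr(M rho(e34)) = 8, coefficient -2. Every other blade of grade <= 2 projects to 0.
Answer: 1/2*e2 - 2*e34


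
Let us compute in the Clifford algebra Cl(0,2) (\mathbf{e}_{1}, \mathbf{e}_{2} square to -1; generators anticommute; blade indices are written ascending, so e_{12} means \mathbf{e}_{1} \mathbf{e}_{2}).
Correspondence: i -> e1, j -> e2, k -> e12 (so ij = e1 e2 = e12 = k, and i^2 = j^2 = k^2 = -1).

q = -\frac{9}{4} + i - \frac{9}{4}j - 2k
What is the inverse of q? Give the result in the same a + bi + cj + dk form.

In blades: q = -\frac{9}{4} + e_{1} - \frac{9}{4} e_{2} - 2 e_{12}.
With qbar = -\frac{9}{4} - e_{1} + \frac{9}{4} e_{2} + 2 e_{12} (scalar fixed, mapped units negated), q qbar = \frac{121}{8} (the sum of squared coefficients), so q^-1 = qbar / (\frac{121}{8}) = -\frac{18}{121} - \frac{8}{121} e_{1} + \frac{18}{121} e_{2} + \frac{16}{121} e_{12}; translating back:
Answer: -\frac{18}{121} - \frac{8}{121}i + \frac{18}{121}j + \frac{16}{121}k


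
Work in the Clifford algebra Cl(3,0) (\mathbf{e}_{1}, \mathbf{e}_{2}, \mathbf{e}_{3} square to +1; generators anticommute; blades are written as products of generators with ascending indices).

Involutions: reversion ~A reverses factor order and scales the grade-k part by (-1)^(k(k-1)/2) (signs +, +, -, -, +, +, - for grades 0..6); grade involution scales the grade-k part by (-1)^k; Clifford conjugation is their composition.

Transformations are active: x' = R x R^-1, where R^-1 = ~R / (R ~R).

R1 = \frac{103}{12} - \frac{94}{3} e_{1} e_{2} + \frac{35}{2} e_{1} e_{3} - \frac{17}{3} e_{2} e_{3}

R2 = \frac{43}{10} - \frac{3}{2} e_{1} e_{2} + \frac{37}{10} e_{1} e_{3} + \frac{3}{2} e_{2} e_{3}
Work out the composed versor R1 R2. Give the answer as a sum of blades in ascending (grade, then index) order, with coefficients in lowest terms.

Distribute over the terms of R1 (each basis-blade product reordered to ascending indices, repeated generators contracted through their squares):
(\frac{103}{12}) R2 = \frac{4429}{120} - \frac{103}{8} e_{1} e_{2} + \frac{3811}{120} e_{1} e_{3} + \frac{103}{8} e_{2} e_{3}
(-\frac{94}{3} e_{1} e_{2}) R2 = -47 - \frac{2021}{15} e_{1} e_{2} - 47 e_{1} e_{3} + \frac{1739}{15} e_{2} e_{3}
(\frac{35}{2} e_{1} e_{3}) R2 = -\frac{259}{4} - \frac{105}{4} e_{1} e_{2} + \frac{301}{4} e_{1} e_{3} - \frac{105}{4} e_{2} e_{3}
(-\frac{17}{3} e_{2} e_{3}) R2 = \frac{17}{2} - \frac{629}{30} e_{1} e_{2} - \frac{17}{2} e_{1} e_{3} - \frac{731}{30} e_{2} e_{3}
Summing the partial products and collecting blades:
Answer: -\frac{7961}{120} - \frac{7793}{40} e_{1} e_{2} + \frac{6181}{120} e_{1} e_{3} + \frac{9383}{120} e_{2} e_{3}


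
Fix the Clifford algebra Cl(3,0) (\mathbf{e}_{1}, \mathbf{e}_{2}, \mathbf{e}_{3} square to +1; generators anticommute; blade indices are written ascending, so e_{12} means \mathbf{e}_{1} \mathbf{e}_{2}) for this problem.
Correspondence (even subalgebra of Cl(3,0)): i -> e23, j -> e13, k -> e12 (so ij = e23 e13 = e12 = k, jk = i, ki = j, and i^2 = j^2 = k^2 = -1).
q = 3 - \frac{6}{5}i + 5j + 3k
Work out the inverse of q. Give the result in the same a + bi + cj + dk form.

In blades: q = 3 + 3 e_{12} + 5 e_{13} - \frac{6}{5} e_{23}.
With qbar = 3 - 3 e_{12} - 5 e_{13} + \frac{6}{5} e_{23} (scalar fixed, mapped units negated), q qbar = \frac{1111}{25} (the sum of squared coefficients), so q^-1 = qbar / (\frac{1111}{25}) = \frac{75}{1111} - \frac{75}{1111} e_{12} - \frac{125}{1111} e_{13} + \frac{30}{1111} e_{23}; translating back:
Answer: \frac{75}{1111} + \frac{30}{1111}i - \frac{125}{1111}j - \frac{75}{1111}k


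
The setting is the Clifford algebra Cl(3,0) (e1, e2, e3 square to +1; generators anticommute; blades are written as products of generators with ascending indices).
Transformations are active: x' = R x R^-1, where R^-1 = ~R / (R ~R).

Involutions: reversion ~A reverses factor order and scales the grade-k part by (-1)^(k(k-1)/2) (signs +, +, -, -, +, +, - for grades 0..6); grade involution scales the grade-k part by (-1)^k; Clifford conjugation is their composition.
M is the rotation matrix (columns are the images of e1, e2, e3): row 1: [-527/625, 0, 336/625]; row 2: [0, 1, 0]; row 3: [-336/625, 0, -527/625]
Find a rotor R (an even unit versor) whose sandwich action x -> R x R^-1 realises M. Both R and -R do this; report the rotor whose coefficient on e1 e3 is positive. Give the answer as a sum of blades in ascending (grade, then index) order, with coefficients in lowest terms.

Method: write R = a + b12*e1 e2 + b13*e1 e3 + b23*e2 e3 with a^2 + b12^2 + b13^2 + b23^2 = 1 (so R^-1 = ~R). Expanding the columns R e_j ~R gives tr M = 4a^2 - 1 and, from the antisymmetric part, M21 - M12 = -4a*b12, M13 - M31 = 4a*b13, M32 - M23 = -4a*b23.
Here tr M = -429/625, so a^2 = (1 + tr M)/4 = 49/625 and a = ±7/25. Taking a = 7/25: M21 - M12 = 0, M13 - M31 = 672/625, M32 - M23 = 0, giving b12 = 0, b13 = 24/25, b23 = 0, i.e. R = 7/25 + 24/25*e1 e3.
Its e1 e3 coefficient is already positive.
Answer: 7/25 + 24/25*e1 e3. Recall the cover is two-to-one: with M of trace -429/625, both preimages act alike, and the stated e1 e3 sign chooses the sheet.


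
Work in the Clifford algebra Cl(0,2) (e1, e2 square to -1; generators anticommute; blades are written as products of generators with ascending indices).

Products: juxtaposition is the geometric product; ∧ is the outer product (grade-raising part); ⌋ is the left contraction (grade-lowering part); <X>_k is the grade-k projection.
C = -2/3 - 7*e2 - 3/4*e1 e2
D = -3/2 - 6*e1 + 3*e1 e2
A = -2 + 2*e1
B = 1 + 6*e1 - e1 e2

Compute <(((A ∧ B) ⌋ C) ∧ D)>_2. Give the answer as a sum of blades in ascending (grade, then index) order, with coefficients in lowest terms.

step 1: -2 - 10*e1 + 2*e1 e2
step 2: 17/6 + 13/2*e2 + 3/2*e1 e2
step 3: -17/4 - 17*e1 - 39/4*e2 + 181/4*e1 e2
step 4: 181/4*e1 e2
Answer: 181/4*e1 e2


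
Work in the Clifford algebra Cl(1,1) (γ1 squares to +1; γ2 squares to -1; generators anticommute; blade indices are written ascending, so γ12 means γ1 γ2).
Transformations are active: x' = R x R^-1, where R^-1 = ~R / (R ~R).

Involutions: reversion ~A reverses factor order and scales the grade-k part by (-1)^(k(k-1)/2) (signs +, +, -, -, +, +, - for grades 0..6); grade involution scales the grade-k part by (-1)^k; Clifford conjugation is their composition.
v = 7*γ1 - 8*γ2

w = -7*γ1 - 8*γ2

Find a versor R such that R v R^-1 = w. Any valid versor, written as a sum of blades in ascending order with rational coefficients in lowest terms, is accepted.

Equal squares first: v^2 = w^2 = -15. Then v + w = -16*γ2 is a versor taking v to w, provided it is invertible.
Answer: -16*γ2


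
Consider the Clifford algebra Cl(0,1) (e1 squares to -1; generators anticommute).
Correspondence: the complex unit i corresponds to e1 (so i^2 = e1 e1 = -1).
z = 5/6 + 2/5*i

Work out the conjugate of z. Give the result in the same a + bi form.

In blades: z = 5/6 + 2/5*e1.
Conjugation here is Clifford conjugation: the scalar is fixed and the grade-1 and grade-2 blades all flip sign, giving 5/6 - 2/5*e1; translating back:
Answer: 5/6 - 2/5*i


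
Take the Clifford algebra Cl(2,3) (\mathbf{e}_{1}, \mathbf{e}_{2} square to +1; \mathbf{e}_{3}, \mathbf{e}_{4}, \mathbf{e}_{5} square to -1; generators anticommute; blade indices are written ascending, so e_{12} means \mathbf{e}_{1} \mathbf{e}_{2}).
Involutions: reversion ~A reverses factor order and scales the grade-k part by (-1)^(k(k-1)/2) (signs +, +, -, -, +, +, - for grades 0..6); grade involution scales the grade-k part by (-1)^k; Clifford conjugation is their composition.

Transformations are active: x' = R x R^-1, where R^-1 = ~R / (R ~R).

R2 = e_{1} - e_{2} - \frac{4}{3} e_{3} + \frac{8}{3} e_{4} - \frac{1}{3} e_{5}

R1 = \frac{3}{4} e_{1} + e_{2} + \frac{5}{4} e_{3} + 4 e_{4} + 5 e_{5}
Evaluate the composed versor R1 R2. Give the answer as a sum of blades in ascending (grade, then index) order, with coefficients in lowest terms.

Distribute over the terms of R1 (each basis-blade product reordered to ascending indices, repeated generators contracted through their squares):
(\frac{3}{4} e_{1}) R2 = \frac{3}{4} - \frac{3}{4} e_{12} - e_{13} + 2 e_{14} - \frac{1}{4} e_{15}
(e_{2}) R2 = -1 - e_{12} - \frac{4}{3} e_{23} + \frac{8}{3} e_{24} - \frac{1}{3} e_{25}
(\frac{5}{4} e_{3}) R2 = \frac{5}{3} - \frac{5}{4} e_{13} + \frac{5}{4} e_{23} + \frac{10}{3} e_{34} - \frac{5}{12} e_{35}
(4 e_{4}) R2 = -\frac{32}{3} - 4 e_{14} + 4 e_{24} + \frac{16}{3} e_{34} - \frac{4}{3} e_{45}
(5 e_{5}) R2 = \frac{5}{3} - 5 e_{15} + 5 e_{25} + \frac{20}{3} e_{35} - \frac{40}{3} e_{45}
Summing the partial products and collecting blades:
Answer: -\frac{91}{12} - \frac{7}{4} e_{12} - \frac{9}{4} e_{13} - 2 e_{14} - \frac{21}{4} e_{15} - \frac{1}{12} e_{23} + \frac{20}{3} e_{24} + \frac{14}{3} e_{25} + \frac{26}{3} e_{34} + \frac{25}{4} e_{35} - \frac{44}{3} e_{45}


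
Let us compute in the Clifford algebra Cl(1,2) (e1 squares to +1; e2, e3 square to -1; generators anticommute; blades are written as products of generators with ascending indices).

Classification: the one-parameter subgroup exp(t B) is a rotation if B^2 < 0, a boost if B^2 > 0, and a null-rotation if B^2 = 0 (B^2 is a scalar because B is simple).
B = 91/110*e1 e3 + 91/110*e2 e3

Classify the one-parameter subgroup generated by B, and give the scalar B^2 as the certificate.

B^2 term by term: the squares give (91/110)^2*(e1 e3)^2 + (91/110)^2*(e2 e3)^2 = 8281/12100*(+1) + 8281/12100*(-1) = 0 (each basis 2-blade squares to minus the product of its generators' squares); cross terms between blades sharing an index anticommute and cancel. So B^2 = 0.
Answer: null-rotation, certificate B^2 = 0. The scalar 0 is the complete invariant here: its sign names the subgroup type.


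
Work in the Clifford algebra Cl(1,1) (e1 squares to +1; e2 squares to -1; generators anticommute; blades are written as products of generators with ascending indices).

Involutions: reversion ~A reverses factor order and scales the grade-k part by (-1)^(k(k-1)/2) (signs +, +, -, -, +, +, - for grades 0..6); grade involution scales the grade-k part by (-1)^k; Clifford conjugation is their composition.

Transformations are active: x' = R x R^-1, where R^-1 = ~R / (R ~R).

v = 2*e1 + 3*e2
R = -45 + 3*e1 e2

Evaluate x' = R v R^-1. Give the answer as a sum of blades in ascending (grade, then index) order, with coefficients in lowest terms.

~R = -45 - 3*e1 e2, and R ~R = 2016, so R^-1 = ~R / (2016).
R v = -99*e1 - 141*e2
Answer: 271/112*e1 + 369/112*e2


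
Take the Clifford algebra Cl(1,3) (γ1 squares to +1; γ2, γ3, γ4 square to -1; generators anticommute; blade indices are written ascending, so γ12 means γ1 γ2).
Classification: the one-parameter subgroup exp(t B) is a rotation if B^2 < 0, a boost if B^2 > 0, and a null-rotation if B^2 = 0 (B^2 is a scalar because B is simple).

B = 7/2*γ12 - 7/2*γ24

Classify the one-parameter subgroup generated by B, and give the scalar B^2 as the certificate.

B^2 term by term: the squares give (7/2)^2*(γ12)^2 + (-7/2)^2*(γ24)^2 = 49/4*(+1) + 49/4*(-1) = 0 (each basis 2-blade squares to minus the product of its generators' squares); cross terms between blades sharing an index anticommute and cancel. So B^2 = 0.
Answer: null-rotation, certificate B^2 = 0. Why this suffices: the scalar 0 survives any versor conjugation, so its sign alone determines the class however B is presented.


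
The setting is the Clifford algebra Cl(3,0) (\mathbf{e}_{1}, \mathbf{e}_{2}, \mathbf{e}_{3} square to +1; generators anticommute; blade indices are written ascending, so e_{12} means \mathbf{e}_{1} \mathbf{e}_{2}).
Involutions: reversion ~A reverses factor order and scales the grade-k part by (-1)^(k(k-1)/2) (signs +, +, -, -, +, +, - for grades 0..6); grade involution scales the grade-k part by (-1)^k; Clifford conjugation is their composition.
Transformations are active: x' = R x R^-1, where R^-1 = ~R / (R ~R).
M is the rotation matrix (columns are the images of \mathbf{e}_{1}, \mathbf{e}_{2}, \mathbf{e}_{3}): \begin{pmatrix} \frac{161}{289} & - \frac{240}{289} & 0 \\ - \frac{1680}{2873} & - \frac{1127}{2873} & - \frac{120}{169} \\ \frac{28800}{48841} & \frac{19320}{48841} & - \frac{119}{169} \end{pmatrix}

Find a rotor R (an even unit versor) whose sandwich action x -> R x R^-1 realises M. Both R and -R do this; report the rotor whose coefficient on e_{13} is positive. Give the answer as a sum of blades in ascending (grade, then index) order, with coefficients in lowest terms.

Method: write R = a + b12*e_{12} + b13*e_{13} + b23*e_{23} with a^2 + b12^2 + b13^2 + b23^2 = 1 (so R^-1 = ~R). Expanding the columns R e_j ~R gives tr M = 4a^2 - 1 and, from the antisymmetric part, M21 - M12 = -4a*b12, M13 - M31 = 4a*b13, M32 - M23 = -4a*b23.
Here tr M = -\frac{26341}{48841}, so a^2 = (1 + tr M)/4 = \frac{5625}{48841} and a = ±\frac{75}{221}. Taking a = \frac{75}{221}: M21 - M12 = \frac{12000}{48841}, M13 - M31 = -\frac{28800}{48841}, M32 - M23 = \frac{54000}{48841}, giving b12 = -\frac{40}{221}, b13 = -\frac{96}{221}, b23 = -\frac{180}{221}, i.e. R = \frac{75}{221} - \frac{40}{221} e_{12} - \frac{96}{221} e_{13} - \frac{180}{221} e_{23}.
Its e_{13} coefficient is negative, so report the other preimage -R.
Answer: -\frac{75}{221} + \frac{40}{221} e_{12} + \frac{96}{221} e_{13} + \frac{180}{221} e_{23}. Key observation: the double cover Spin(3) -> SO(3) sends R and -R to the same matrix (trace -\frac{26341}{48841} here), so the stated sign of the e_{13} coefficient is what selects one sheet.
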